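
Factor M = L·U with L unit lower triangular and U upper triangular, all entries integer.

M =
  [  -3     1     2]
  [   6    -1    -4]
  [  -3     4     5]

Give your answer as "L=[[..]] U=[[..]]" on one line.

  r1 -= -2·r0 → [0,1,0]
  r2 -= 1·r0 → [0,3,3]
  r2 -= 3·r1 → [0,0,3]

L=[[1,0,0],[-2,1,0],[1,3,1]] U=[[-3,1,2],[0,1,0],[0,0,3]]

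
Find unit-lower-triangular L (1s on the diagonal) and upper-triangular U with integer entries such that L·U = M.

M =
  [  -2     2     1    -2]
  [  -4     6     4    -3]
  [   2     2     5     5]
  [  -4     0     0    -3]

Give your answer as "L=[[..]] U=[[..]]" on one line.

L=[[1,0,0,0],[2,1,0,0],[-1,2,1,0],[2,-2,1,1]] U=[[-2,2,1,-2],[0,2,2,1],[0,0,2,1],[0,0,0,2]]

  R1 -= 2·R0 → [0,2,2,1]
  R2 -= -1·R0 → [0,4,6,3]
  R3 -= 2·R0 → [0,-4,-2,1]
  R2 -= 2·R1 → [0,0,2,1]
  R3 -= -2·R1 → [0,0,2,3]
  R3 -= 1·R2 → [0,0,0,2]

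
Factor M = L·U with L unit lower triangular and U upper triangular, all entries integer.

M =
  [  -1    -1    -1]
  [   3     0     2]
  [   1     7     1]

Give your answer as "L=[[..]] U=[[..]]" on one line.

  r1 -= -3·r0 → [0,-3,-1]
  r2 -= -1·r0 → [0,6,0]
  r2 -= -2·r1 → [0,0,-2]

L=[[1,0,0],[-3,1,0],[-1,-2,1]] U=[[-1,-1,-1],[0,-3,-1],[0,0,-2]]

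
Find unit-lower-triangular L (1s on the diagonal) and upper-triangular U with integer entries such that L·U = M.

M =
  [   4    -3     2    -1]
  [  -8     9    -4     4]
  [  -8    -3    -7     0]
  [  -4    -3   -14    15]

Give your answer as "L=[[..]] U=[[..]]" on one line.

  r1 -= -2·r0 → [0,3,0,2]
  r2 -= -2·r0 → [0,-9,-3,-2]
  r3 -= -1·r0 → [0,-6,-12,14]
  r2 -= -3·r1 → [0,0,-3,4]
  r3 -= -2·r1 → [0,0,-12,18]
  r3 -= 4·r2 → [0,0,0,2]

L=[[1,0,0,0],[-2,1,0,0],[-2,-3,1,0],[-1,-2,4,1]] U=[[4,-3,2,-1],[0,3,0,2],[0,0,-3,4],[0,0,0,2]]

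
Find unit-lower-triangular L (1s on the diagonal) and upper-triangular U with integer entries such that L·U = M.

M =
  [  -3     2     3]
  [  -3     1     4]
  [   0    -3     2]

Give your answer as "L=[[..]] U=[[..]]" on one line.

L=[[1,0,0],[1,1,0],[0,3,1]] U=[[-3,2,3],[0,-1,1],[0,0,-1]]

  row1 -= 1·row0 → [0,-1,1]
  row2 -= 0·row0 → [0,-3,2]
  row2 -= 3·row1 → [0,0,-1]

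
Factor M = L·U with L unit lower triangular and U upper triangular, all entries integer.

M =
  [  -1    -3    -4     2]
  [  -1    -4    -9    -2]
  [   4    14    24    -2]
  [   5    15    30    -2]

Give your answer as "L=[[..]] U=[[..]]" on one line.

  r1 -= 1·r0 → [0,-1,-5,-4]
  r2 -= -4·r0 → [0,2,8,6]
  r3 -= -5·r0 → [0,0,10,8]
  r2 -= -2·r1 → [0,0,-2,-2]
  r3 -= 0·r1 → [0,0,10,8]
  r3 -= -5·r2 → [0,0,0,-2]

L=[[1,0,0,0],[1,1,0,0],[-4,-2,1,0],[-5,0,-5,1]] U=[[-1,-3,-4,2],[0,-1,-5,-4],[0,0,-2,-2],[0,0,0,-2]]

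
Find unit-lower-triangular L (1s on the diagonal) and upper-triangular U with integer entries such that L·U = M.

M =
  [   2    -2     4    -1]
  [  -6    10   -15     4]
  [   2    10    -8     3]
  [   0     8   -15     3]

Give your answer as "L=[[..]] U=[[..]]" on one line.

  R1 -= -3·R0 → [0,4,-3,1]
  R2 -= 1·R0 → [0,12,-12,4]
  R3 -= 0·R0 → [0,8,-15,3]
  R2 -= 3·R1 → [0,0,-3,1]
  R3 -= 2·R1 → [0,0,-9,1]
  R3 -= 3·R2 → [0,0,0,-2]

L=[[1,0,0,0],[-3,1,0,0],[1,3,1,0],[0,2,3,1]] U=[[2,-2,4,-1],[0,4,-3,1],[0,0,-3,1],[0,0,0,-2]]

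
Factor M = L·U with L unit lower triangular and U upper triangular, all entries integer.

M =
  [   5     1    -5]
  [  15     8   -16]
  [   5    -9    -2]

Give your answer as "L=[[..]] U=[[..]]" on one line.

  r1 -= 3·r0 → [0,5,-1]
  r2 -= 1·r0 → [0,-10,3]
  r2 -= -2·r1 → [0,0,1]

L=[[1,0,0],[3,1,0],[1,-2,1]] U=[[5,1,-5],[0,5,-1],[0,0,1]]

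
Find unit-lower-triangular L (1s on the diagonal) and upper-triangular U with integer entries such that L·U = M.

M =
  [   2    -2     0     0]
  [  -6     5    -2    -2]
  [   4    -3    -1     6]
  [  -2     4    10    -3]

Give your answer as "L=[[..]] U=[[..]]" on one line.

L=[[1,0,0,0],[-3,1,0,0],[2,-1,1,0],[-1,-2,-2,1]] U=[[2,-2,0,0],[0,-1,-2,-2],[0,0,-3,4],[0,0,0,1]]

  row1 -= -3·row0 → [0,-1,-2,-2]
  row2 -= 2·row0 → [0,1,-1,6]
  row3 -= -1·row0 → [0,2,10,-3]
  row2 -= -1·row1 → [0,0,-3,4]
  row3 -= -2·row1 → [0,0,6,-7]
  row3 -= -2·row2 → [0,0,0,1]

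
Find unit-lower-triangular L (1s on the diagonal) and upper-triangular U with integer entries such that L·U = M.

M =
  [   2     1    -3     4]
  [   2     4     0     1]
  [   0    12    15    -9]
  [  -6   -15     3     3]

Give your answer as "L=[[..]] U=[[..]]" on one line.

L=[[1,0,0,0],[1,1,0,0],[0,4,1,0],[-3,-4,2,1]] U=[[2,1,-3,4],[0,3,3,-3],[0,0,3,3],[0,0,0,-3]]

  row1 -= 1·row0 → [0,3,3,-3]
  row2 -= 0·row0 → [0,12,15,-9]
  row3 -= -3·row0 → [0,-12,-6,15]
  row2 -= 4·row1 → [0,0,3,3]
  row3 -= -4·row1 → [0,0,6,3]
  row3 -= 2·row2 → [0,0,0,-3]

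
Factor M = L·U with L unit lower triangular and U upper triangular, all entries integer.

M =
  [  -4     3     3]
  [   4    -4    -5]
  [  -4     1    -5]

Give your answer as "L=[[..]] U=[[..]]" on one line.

L=[[1,0,0],[-1,1,0],[1,2,1]] U=[[-4,3,3],[0,-1,-2],[0,0,-4]]

  r1 -= -1·r0 → [0,-1,-2]
  r2 -= 1·r0 → [0,-2,-8]
  r2 -= 2·r1 → [0,0,-4]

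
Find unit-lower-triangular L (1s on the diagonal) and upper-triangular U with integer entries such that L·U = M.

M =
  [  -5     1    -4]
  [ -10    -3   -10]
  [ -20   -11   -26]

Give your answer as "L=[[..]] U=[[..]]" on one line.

  r1 -= 2·r0 → [0,-5,-2]
  r2 -= 4·r0 → [0,-15,-10]
  r2 -= 3·r1 → [0,0,-4]

L=[[1,0,0],[2,1,0],[4,3,1]] U=[[-5,1,-4],[0,-5,-2],[0,0,-4]]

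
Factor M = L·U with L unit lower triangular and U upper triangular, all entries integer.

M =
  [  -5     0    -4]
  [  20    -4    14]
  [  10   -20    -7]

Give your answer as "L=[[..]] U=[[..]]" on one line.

  r1 -= -4·r0 → [0,-4,-2]
  r2 -= -2·r0 → [0,-20,-15]
  r2 -= 5·r1 → [0,0,-5]

L=[[1,0,0],[-4,1,0],[-2,5,1]] U=[[-5,0,-4],[0,-4,-2],[0,0,-5]]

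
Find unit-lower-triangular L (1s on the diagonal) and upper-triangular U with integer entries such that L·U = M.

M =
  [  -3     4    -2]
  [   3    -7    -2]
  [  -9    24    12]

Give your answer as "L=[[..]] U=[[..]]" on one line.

  R1 -= -1·R0 → [0,-3,-4]
  R2 -= 3·R0 → [0,12,18]
  R2 -= -4·R1 → [0,0,2]

L=[[1,0,0],[-1,1,0],[3,-4,1]] U=[[-3,4,-2],[0,-3,-4],[0,0,2]]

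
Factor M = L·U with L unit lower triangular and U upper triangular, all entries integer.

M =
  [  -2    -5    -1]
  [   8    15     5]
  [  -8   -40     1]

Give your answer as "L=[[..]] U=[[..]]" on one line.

  row1 -= -4·row0 → [0,-5,1]
  row2 -= 4·row0 → [0,-20,5]
  row2 -= 4·row1 → [0,0,1]

L=[[1,0,0],[-4,1,0],[4,4,1]] U=[[-2,-5,-1],[0,-5,1],[0,0,1]]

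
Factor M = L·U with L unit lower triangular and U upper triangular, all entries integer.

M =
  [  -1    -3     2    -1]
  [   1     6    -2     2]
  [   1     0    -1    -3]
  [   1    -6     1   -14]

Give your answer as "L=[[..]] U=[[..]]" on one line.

L=[[1,0,0,0],[-1,1,0,0],[-1,-1,1,0],[-1,-3,3,1]] U=[[-1,-3,2,-1],[0,3,0,1],[0,0,1,-3],[0,0,0,-3]]

  R1 -= -1·R0 → [0,3,0,1]
  R2 -= -1·R0 → [0,-3,1,-4]
  R3 -= -1·R0 → [0,-9,3,-15]
  R2 -= -1·R1 → [0,0,1,-3]
  R3 -= -3·R1 → [0,0,3,-12]
  R3 -= 3·R2 → [0,0,0,-3]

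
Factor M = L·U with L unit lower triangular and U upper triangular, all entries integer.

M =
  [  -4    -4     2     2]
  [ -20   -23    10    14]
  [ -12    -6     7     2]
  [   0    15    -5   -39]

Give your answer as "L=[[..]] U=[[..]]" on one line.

L=[[1,0,0,0],[5,1,0,0],[3,-2,1,0],[0,-5,-5,1]] U=[[-4,-4,2,2],[0,-3,0,4],[0,0,1,4],[0,0,0,1]]

  r1 -= 5·r0 → [0,-3,0,4]
  r2 -= 3·r0 → [0,6,1,-4]
  r3 -= 0·r0 → [0,15,-5,-39]
  r2 -= -2·r1 → [0,0,1,4]
  r3 -= -5·r1 → [0,0,-5,-19]
  r3 -= -5·r2 → [0,0,0,1]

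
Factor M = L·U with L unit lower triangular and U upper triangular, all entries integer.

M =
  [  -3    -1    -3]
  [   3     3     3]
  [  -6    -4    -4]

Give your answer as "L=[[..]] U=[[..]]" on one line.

  row1 -= -1·row0 → [0,2,0]
  row2 -= 2·row0 → [0,-2,2]
  row2 -= -1·row1 → [0,0,2]

L=[[1,0,0],[-1,1,0],[2,-1,1]] U=[[-3,-1,-3],[0,2,0],[0,0,2]]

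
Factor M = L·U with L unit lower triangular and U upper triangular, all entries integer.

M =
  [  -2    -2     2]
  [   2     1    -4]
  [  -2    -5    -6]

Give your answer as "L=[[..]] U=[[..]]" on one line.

L=[[1,0,0],[-1,1,0],[1,3,1]] U=[[-2,-2,2],[0,-1,-2],[0,0,-2]]

  R1 -= -1·R0 → [0,-1,-2]
  R2 -= 1·R0 → [0,-3,-8]
  R2 -= 3·R1 → [0,0,-2]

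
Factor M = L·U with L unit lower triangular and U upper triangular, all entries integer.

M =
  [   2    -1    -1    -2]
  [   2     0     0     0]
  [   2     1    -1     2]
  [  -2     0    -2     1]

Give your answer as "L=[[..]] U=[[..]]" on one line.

  row1 -= 1·row0 → [0,1,1,2]
  row2 -= 1·row0 → [0,2,0,4]
  row3 -= -1·row0 → [0,-1,-3,-1]
  row2 -= 2·row1 → [0,0,-2,0]
  row3 -= -1·row1 → [0,0,-2,1]
  row3 -= 1·row2 → [0,0,0,1]

L=[[1,0,0,0],[1,1,0,0],[1,2,1,0],[-1,-1,1,1]] U=[[2,-1,-1,-2],[0,1,1,2],[0,0,-2,0],[0,0,0,1]]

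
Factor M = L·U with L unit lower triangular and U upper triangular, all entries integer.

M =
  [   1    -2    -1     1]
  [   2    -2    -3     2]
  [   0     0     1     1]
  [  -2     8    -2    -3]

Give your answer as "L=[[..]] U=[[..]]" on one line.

  row1 -= 2·row0 → [0,2,-1,0]
  row2 -= 0·row0 → [0,0,1,1]
  row3 -= -2·row0 → [0,4,-4,-1]
  row2 -= 0·row1 → [0,0,1,1]
  row3 -= 2·row1 → [0,0,-2,-1]
  row3 -= -2·row2 → [0,0,0,1]

L=[[1,0,0,0],[2,1,0,0],[0,0,1,0],[-2,2,-2,1]] U=[[1,-2,-1,1],[0,2,-1,0],[0,0,1,1],[0,0,0,1]]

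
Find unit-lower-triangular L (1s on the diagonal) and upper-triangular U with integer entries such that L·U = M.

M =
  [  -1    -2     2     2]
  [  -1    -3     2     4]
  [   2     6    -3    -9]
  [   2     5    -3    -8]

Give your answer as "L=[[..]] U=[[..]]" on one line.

L=[[1,0,0,0],[1,1,0,0],[-2,-2,1,0],[-2,-1,1,1]] U=[[-1,-2,2,2],[0,-1,0,2],[0,0,1,-1],[0,0,0,-1]]

  R1 -= 1·R0 → [0,-1,0,2]
  R2 -= -2·R0 → [0,2,1,-5]
  R3 -= -2·R0 → [0,1,1,-4]
  R2 -= -2·R1 → [0,0,1,-1]
  R3 -= -1·R1 → [0,0,1,-2]
  R3 -= 1·R2 → [0,0,0,-1]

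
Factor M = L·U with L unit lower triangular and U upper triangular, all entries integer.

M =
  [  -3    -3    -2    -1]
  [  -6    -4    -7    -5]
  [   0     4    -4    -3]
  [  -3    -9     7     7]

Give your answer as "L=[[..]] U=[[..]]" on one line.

L=[[1,0,0,0],[2,1,0,0],[0,2,1,0],[1,-3,0,1]] U=[[-3,-3,-2,-1],[0,2,-3,-3],[0,0,2,3],[0,0,0,-1]]

  r1 -= 2·r0 → [0,2,-3,-3]
  r2 -= 0·r0 → [0,4,-4,-3]
  r3 -= 1·r0 → [0,-6,9,8]
  r2 -= 2·r1 → [0,0,2,3]
  r3 -= -3·r1 → [0,0,0,-1]
  r3 -= 0·r2 → [0,0,0,-1]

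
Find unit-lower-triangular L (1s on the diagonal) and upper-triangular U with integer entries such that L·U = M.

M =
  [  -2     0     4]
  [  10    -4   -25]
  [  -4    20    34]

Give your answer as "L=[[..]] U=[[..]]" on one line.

  row1 -= -5·row0 → [0,-4,-5]
  row2 -= 2·row0 → [0,20,26]
  row2 -= -5·row1 → [0,0,1]

L=[[1,0,0],[-5,1,0],[2,-5,1]] U=[[-2,0,4],[0,-4,-5],[0,0,1]]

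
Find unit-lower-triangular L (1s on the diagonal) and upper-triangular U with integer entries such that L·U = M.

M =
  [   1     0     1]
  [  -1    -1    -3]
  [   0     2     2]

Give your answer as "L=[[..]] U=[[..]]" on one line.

  R1 -= -1·R0 → [0,-1,-2]
  R2 -= 0·R0 → [0,2,2]
  R2 -= -2·R1 → [0,0,-2]

L=[[1,0,0],[-1,1,0],[0,-2,1]] U=[[1,0,1],[0,-1,-2],[0,0,-2]]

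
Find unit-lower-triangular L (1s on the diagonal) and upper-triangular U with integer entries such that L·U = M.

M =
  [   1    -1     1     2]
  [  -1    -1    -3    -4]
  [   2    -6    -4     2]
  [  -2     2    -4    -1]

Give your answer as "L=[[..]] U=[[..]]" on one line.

  row1 -= -1·row0 → [0,-2,-2,-2]
  row2 -= 2·row0 → [0,-4,-6,-2]
  row3 -= -2·row0 → [0,0,-2,3]
  row2 -= 2·row1 → [0,0,-2,2]
  row3 -= 0·row1 → [0,0,-2,3]
  row3 -= 1·row2 → [0,0,0,1]

L=[[1,0,0,0],[-1,1,0,0],[2,2,1,0],[-2,0,1,1]] U=[[1,-1,1,2],[0,-2,-2,-2],[0,0,-2,2],[0,0,0,1]]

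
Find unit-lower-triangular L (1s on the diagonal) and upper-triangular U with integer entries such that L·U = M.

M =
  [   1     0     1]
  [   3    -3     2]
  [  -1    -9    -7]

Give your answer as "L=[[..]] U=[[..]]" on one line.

L=[[1,0,0],[3,1,0],[-1,3,1]] U=[[1,0,1],[0,-3,-1],[0,0,-3]]

  R1 -= 3·R0 → [0,-3,-1]
  R2 -= -1·R0 → [0,-9,-6]
  R2 -= 3·R1 → [0,0,-3]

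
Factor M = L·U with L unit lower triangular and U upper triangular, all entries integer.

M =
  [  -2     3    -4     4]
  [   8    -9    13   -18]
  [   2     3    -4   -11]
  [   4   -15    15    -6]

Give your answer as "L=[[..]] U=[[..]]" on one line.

L=[[1,0,0,0],[-4,1,0,0],[-1,2,1,0],[-2,-3,1,1]] U=[[-2,3,-4,4],[0,3,-3,-2],[0,0,-2,-3],[0,0,0,-1]]

  r1 -= -4·r0 → [0,3,-3,-2]
  r2 -= -1·r0 → [0,6,-8,-7]
  r3 -= -2·r0 → [0,-9,7,2]
  r2 -= 2·r1 → [0,0,-2,-3]
  r3 -= -3·r1 → [0,0,-2,-4]
  r3 -= 1·r2 → [0,0,0,-1]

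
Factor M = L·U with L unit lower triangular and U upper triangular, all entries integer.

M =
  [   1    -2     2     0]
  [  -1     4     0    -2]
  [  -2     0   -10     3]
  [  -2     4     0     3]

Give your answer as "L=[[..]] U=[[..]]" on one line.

  R1 -= -1·R0 → [0,2,2,-2]
  R2 -= -2·R0 → [0,-4,-6,3]
  R3 -= -2·R0 → [0,0,4,3]
  R2 -= -2·R1 → [0,0,-2,-1]
  R3 -= 0·R1 → [0,0,4,3]
  R3 -= -2·R2 → [0,0,0,1]

L=[[1,0,0,0],[-1,1,0,0],[-2,-2,1,0],[-2,0,-2,1]] U=[[1,-2,2,0],[0,2,2,-2],[0,0,-2,-1],[0,0,0,1]]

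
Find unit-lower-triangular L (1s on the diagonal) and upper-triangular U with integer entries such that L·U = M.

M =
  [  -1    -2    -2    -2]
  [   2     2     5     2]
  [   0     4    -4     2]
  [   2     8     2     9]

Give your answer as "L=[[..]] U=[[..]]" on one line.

L=[[1,0,0,0],[-2,1,0,0],[0,-2,1,0],[-2,-2,0,1]] U=[[-1,-2,-2,-2],[0,-2,1,-2],[0,0,-2,-2],[0,0,0,1]]

  R1 -= -2·R0 → [0,-2,1,-2]
  R2 -= 0·R0 → [0,4,-4,2]
  R3 -= -2·R0 → [0,4,-2,5]
  R2 -= -2·R1 → [0,0,-2,-2]
  R3 -= -2·R1 → [0,0,0,1]
  R3 -= 0·R2 → [0,0,0,1]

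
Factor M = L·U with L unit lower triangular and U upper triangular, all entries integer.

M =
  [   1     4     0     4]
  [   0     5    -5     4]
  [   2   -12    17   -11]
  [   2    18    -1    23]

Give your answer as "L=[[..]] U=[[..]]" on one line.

  R1 -= 0·R0 → [0,5,-5,4]
  R2 -= 2·R0 → [0,-20,17,-19]
  R3 -= 2·R0 → [0,10,-1,15]
  R2 -= -4·R1 → [0,0,-3,-3]
  R3 -= 2·R1 → [0,0,9,7]
  R3 -= -3·R2 → [0,0,0,-2]

L=[[1,0,0,0],[0,1,0,0],[2,-4,1,0],[2,2,-3,1]] U=[[1,4,0,4],[0,5,-5,4],[0,0,-3,-3],[0,0,0,-2]]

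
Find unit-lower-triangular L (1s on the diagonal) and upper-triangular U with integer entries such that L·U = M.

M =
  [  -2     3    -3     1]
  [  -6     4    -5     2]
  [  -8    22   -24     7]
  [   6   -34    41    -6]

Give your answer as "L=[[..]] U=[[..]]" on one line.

  r1 -= 3·r0 → [0,-5,4,-1]
  r2 -= 4·r0 → [0,10,-12,3]
  r3 -= -3·r0 → [0,-25,32,-3]
  r2 -= -2·r1 → [0,0,-4,1]
  r3 -= 5·r1 → [0,0,12,2]
  r3 -= -3·r2 → [0,0,0,5]

L=[[1,0,0,0],[3,1,0,0],[4,-2,1,0],[-3,5,-3,1]] U=[[-2,3,-3,1],[0,-5,4,-1],[0,0,-4,1],[0,0,0,5]]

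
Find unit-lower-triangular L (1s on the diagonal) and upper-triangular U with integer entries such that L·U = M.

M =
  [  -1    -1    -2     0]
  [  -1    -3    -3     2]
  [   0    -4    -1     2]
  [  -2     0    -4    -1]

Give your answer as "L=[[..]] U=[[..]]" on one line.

L=[[1,0,0,0],[1,1,0,0],[0,2,1,0],[2,-1,-1,1]] U=[[-1,-1,-2,0],[0,-2,-1,2],[0,0,1,-2],[0,0,0,-1]]

  R1 -= 1·R0 → [0,-2,-1,2]
  R2 -= 0·R0 → [0,-4,-1,2]
  R3 -= 2·R0 → [0,2,0,-1]
  R2 -= 2·R1 → [0,0,1,-2]
  R3 -= -1·R1 → [0,0,-1,1]
  R3 -= -1·R2 → [0,0,0,-1]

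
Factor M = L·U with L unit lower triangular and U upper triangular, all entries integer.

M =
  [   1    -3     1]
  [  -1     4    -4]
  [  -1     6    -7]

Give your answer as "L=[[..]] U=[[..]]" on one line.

L=[[1,0,0],[-1,1,0],[-1,3,1]] U=[[1,-3,1],[0,1,-3],[0,0,3]]

  r1 -= -1·r0 → [0,1,-3]
  r2 -= -1·r0 → [0,3,-6]
  r2 -= 3·r1 → [0,0,3]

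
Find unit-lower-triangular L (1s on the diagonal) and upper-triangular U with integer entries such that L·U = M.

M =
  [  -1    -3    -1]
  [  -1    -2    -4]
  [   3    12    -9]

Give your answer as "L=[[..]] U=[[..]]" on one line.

L=[[1,0,0],[1,1,0],[-3,3,1]] U=[[-1,-3,-1],[0,1,-3],[0,0,-3]]

  row1 -= 1·row0 → [0,1,-3]
  row2 -= -3·row0 → [0,3,-12]
  row2 -= 3·row1 → [0,0,-3]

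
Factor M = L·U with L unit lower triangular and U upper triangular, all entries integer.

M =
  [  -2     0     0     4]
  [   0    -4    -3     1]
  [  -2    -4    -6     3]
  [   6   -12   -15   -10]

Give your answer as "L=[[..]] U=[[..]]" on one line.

L=[[1,0,0,0],[0,1,0,0],[1,1,1,0],[-3,3,2,1]] U=[[-2,0,0,4],[0,-4,-3,1],[0,0,-3,-2],[0,0,0,3]]

  R1 -= 0·R0 → [0,-4,-3,1]
  R2 -= 1·R0 → [0,-4,-6,-1]
  R3 -= -3·R0 → [0,-12,-15,2]
  R2 -= 1·R1 → [0,0,-3,-2]
  R3 -= 3·R1 → [0,0,-6,-1]
  R3 -= 2·R2 → [0,0,0,3]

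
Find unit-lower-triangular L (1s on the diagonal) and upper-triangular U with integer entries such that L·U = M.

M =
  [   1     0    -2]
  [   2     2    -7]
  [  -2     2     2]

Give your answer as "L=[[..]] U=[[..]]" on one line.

  row1 -= 2·row0 → [0,2,-3]
  row2 -= -2·row0 → [0,2,-2]
  row2 -= 1·row1 → [0,0,1]

L=[[1,0,0],[2,1,0],[-2,1,1]] U=[[1,0,-2],[0,2,-3],[0,0,1]]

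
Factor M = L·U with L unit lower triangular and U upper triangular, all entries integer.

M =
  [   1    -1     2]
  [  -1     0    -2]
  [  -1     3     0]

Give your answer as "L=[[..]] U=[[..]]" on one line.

L=[[1,0,0],[-1,1,0],[-1,-2,1]] U=[[1,-1,2],[0,-1,0],[0,0,2]]

  r1 -= -1·r0 → [0,-1,0]
  r2 -= -1·r0 → [0,2,2]
  r2 -= -2·r1 → [0,0,2]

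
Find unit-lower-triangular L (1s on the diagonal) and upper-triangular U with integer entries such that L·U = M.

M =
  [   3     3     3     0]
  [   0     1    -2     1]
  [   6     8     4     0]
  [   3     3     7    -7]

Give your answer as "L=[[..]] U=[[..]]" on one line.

L=[[1,0,0,0],[0,1,0,0],[2,2,1,0],[1,0,2,1]] U=[[3,3,3,0],[0,1,-2,1],[0,0,2,-2],[0,0,0,-3]]

  R1 -= 0·R0 → [0,1,-2,1]
  R2 -= 2·R0 → [0,2,-2,0]
  R3 -= 1·R0 → [0,0,4,-7]
  R2 -= 2·R1 → [0,0,2,-2]
  R3 -= 0·R1 → [0,0,4,-7]
  R3 -= 2·R2 → [0,0,0,-3]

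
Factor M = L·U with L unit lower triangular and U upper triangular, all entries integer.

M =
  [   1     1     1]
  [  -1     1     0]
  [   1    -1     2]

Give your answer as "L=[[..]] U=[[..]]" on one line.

  R1 -= -1·R0 → [0,2,1]
  R2 -= 1·R0 → [0,-2,1]
  R2 -= -1·R1 → [0,0,2]

L=[[1,0,0],[-1,1,0],[1,-1,1]] U=[[1,1,1],[0,2,1],[0,0,2]]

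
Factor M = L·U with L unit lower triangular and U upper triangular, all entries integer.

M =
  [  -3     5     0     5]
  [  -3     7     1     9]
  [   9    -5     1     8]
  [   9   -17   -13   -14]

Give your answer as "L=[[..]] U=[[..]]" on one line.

L=[[1,0,0,0],[1,1,0,0],[-3,5,1,0],[-3,-1,3,1]] U=[[-3,5,0,5],[0,2,1,4],[0,0,-4,3],[0,0,0,-4]]

  row1 -= 1·row0 → [0,2,1,4]
  row2 -= -3·row0 → [0,10,1,23]
  row3 -= -3·row0 → [0,-2,-13,1]
  row2 -= 5·row1 → [0,0,-4,3]
  row3 -= -1·row1 → [0,0,-12,5]
  row3 -= 3·row2 → [0,0,0,-4]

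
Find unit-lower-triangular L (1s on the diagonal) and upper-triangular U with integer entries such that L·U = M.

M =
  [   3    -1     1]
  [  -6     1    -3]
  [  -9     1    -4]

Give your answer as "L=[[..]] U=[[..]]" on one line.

L=[[1,0,0],[-2,1,0],[-3,2,1]] U=[[3,-1,1],[0,-1,-1],[0,0,1]]

  R1 -= -2·R0 → [0,-1,-1]
  R2 -= -3·R0 → [0,-2,-1]
  R2 -= 2·R1 → [0,0,1]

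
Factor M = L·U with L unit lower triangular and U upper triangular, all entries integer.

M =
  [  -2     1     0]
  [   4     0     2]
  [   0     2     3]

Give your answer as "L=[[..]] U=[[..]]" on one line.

  row1 -= -2·row0 → [0,2,2]
  row2 -= 0·row0 → [0,2,3]
  row2 -= 1·row1 → [0,0,1]

L=[[1,0,0],[-2,1,0],[0,1,1]] U=[[-2,1,0],[0,2,2],[0,0,1]]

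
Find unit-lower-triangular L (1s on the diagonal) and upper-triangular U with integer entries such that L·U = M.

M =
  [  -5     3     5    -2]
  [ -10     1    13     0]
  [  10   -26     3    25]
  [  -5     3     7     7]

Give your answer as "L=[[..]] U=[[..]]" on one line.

  row1 -= 2·row0 → [0,-5,3,4]
  row2 -= -2·row0 → [0,-20,13,21]
  row3 -= 1·row0 → [0,0,2,9]
  row2 -= 4·row1 → [0,0,1,5]
  row3 -= 0·row1 → [0,0,2,9]
  row3 -= 2·row2 → [0,0,0,-1]

L=[[1,0,0,0],[2,1,0,0],[-2,4,1,0],[1,0,2,1]] U=[[-5,3,5,-2],[0,-5,3,4],[0,0,1,5],[0,0,0,-1]]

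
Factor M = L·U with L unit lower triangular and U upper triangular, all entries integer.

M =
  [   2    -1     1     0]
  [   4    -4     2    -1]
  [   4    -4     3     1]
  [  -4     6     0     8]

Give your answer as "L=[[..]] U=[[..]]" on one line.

  r1 -= 2·r0 → [0,-2,0,-1]
  r2 -= 2·r0 → [0,-2,1,1]
  r3 -= -2·r0 → [0,4,2,8]
  r2 -= 1·r1 → [0,0,1,2]
  r3 -= -2·r1 → [0,0,2,6]
  r3 -= 2·r2 → [0,0,0,2]

L=[[1,0,0,0],[2,1,0,0],[2,1,1,0],[-2,-2,2,1]] U=[[2,-1,1,0],[0,-2,0,-1],[0,0,1,2],[0,0,0,2]]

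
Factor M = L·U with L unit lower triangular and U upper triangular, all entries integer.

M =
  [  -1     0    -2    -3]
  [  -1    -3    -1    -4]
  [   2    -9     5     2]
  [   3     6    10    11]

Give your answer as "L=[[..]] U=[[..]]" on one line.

L=[[1,0,0,0],[1,1,0,0],[-2,3,1,0],[-3,-2,-3,1]] U=[[-1,0,-2,-3],[0,-3,1,-1],[0,0,-2,-1],[0,0,0,-3]]

  R1 -= 1·R0 → [0,-3,1,-1]
  R2 -= -2·R0 → [0,-9,1,-4]
  R3 -= -3·R0 → [0,6,4,2]
  R2 -= 3·R1 → [0,0,-2,-1]
  R3 -= -2·R1 → [0,0,6,0]
  R3 -= -3·R2 → [0,0,0,-3]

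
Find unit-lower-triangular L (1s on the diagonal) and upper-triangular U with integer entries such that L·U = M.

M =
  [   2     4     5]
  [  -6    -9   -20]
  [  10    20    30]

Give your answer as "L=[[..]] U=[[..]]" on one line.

  row1 -= -3·row0 → [0,3,-5]
  row2 -= 5·row0 → [0,0,5]
  row2 -= 0·row1 → [0,0,5]

L=[[1,0,0],[-3,1,0],[5,0,1]] U=[[2,4,5],[0,3,-5],[0,0,5]]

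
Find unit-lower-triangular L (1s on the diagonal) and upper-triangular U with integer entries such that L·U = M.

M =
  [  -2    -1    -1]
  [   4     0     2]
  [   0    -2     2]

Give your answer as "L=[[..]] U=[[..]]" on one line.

L=[[1,0,0],[-2,1,0],[0,1,1]] U=[[-2,-1,-1],[0,-2,0],[0,0,2]]

  row1 -= -2·row0 → [0,-2,0]
  row2 -= 0·row0 → [0,-2,2]
  row2 -= 1·row1 → [0,0,2]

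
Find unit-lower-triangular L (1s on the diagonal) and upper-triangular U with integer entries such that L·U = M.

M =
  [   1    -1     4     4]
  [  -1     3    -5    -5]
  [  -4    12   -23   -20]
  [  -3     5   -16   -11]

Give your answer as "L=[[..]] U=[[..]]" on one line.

  R1 -= -1·R0 → [0,2,-1,-1]
  R2 -= -4·R0 → [0,8,-7,-4]
  R3 -= -3·R0 → [0,2,-4,1]
  R2 -= 4·R1 → [0,0,-3,0]
  R3 -= 1·R1 → [0,0,-3,2]
  R3 -= 1·R2 → [0,0,0,2]

L=[[1,0,0,0],[-1,1,0,0],[-4,4,1,0],[-3,1,1,1]] U=[[1,-1,4,4],[0,2,-1,-1],[0,0,-3,0],[0,0,0,2]]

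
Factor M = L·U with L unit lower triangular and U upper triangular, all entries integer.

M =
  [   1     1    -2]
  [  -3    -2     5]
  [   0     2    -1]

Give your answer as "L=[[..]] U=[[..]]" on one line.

L=[[1,0,0],[-3,1,0],[0,2,1]] U=[[1,1,-2],[0,1,-1],[0,0,1]]

  R1 -= -3·R0 → [0,1,-1]
  R2 -= 0·R0 → [0,2,-1]
  R2 -= 2·R1 → [0,0,1]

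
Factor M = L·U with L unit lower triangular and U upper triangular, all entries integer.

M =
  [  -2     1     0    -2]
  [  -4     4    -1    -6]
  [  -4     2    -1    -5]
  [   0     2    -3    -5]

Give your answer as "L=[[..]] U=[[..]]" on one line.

L=[[1,0,0,0],[2,1,0,0],[2,0,1,0],[0,1,2,1]] U=[[-2,1,0,-2],[0,2,-1,-2],[0,0,-1,-1],[0,0,0,-1]]

  R1 -= 2·R0 → [0,2,-1,-2]
  R2 -= 2·R0 → [0,0,-1,-1]
  R3 -= 0·R0 → [0,2,-3,-5]
  R2 -= 0·R1 → [0,0,-1,-1]
  R3 -= 1·R1 → [0,0,-2,-3]
  R3 -= 2·R2 → [0,0,0,-1]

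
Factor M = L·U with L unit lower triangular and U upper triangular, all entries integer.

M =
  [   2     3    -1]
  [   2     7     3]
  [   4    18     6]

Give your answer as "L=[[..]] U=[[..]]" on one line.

L=[[1,0,0],[1,1,0],[2,3,1]] U=[[2,3,-1],[0,4,4],[0,0,-4]]

  R1 -= 1·R0 → [0,4,4]
  R2 -= 2·R0 → [0,12,8]
  R2 -= 3·R1 → [0,0,-4]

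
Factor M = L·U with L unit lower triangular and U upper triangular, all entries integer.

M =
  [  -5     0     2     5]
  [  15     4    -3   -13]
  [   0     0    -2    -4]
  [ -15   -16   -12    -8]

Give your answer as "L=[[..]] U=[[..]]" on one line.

  R1 -= -3·R0 → [0,4,3,2]
  R2 -= 0·R0 → [0,0,-2,-4]
  R3 -= 3·R0 → [0,-16,-18,-23]
  R2 -= 0·R1 → [0,0,-2,-4]
  R3 -= -4·R1 → [0,0,-6,-15]
  R3 -= 3·R2 → [0,0,0,-3]

L=[[1,0,0,0],[-3,1,0,0],[0,0,1,0],[3,-4,3,1]] U=[[-5,0,2,5],[0,4,3,2],[0,0,-2,-4],[0,0,0,-3]]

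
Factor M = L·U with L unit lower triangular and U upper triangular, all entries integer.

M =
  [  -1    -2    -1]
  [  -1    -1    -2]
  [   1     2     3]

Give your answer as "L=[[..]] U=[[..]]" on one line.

L=[[1,0,0],[1,1,0],[-1,0,1]] U=[[-1,-2,-1],[0,1,-1],[0,0,2]]

  row1 -= 1·row0 → [0,1,-1]
  row2 -= -1·row0 → [0,0,2]
  row2 -= 0·row1 → [0,0,2]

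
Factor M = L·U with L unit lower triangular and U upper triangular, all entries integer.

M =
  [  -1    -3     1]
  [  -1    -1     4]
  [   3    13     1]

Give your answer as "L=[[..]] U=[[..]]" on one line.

  R1 -= 1·R0 → [0,2,3]
  R2 -= -3·R0 → [0,4,4]
  R2 -= 2·R1 → [0,0,-2]

L=[[1,0,0],[1,1,0],[-3,2,1]] U=[[-1,-3,1],[0,2,3],[0,0,-2]]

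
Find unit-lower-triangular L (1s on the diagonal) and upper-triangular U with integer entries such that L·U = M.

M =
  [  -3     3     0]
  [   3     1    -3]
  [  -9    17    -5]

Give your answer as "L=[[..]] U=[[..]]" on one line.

  r1 -= -1·r0 → [0,4,-3]
  r2 -= 3·r0 → [0,8,-5]
  r2 -= 2·r1 → [0,0,1]

L=[[1,0,0],[-1,1,0],[3,2,1]] U=[[-3,3,0],[0,4,-3],[0,0,1]]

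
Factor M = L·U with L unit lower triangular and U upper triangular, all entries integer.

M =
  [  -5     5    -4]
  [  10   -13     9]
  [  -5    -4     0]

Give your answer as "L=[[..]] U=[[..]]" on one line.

L=[[1,0,0],[-2,1,0],[1,3,1]] U=[[-5,5,-4],[0,-3,1],[0,0,1]]

  R1 -= -2·R0 → [0,-3,1]
  R2 -= 1·R0 → [0,-9,4]
  R2 -= 3·R1 → [0,0,1]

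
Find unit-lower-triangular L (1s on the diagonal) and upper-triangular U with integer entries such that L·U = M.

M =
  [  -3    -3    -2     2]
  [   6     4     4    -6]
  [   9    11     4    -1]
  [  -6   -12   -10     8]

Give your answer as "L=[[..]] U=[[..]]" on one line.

L=[[1,0,0,0],[-2,1,0,0],[-3,-1,1,0],[2,3,3,1]] U=[[-3,-3,-2,2],[0,-2,0,-2],[0,0,-2,3],[0,0,0,1]]

  row1 -= -2·row0 → [0,-2,0,-2]
  row2 -= -3·row0 → [0,2,-2,5]
  row3 -= 2·row0 → [0,-6,-6,4]
  row2 -= -1·row1 → [0,0,-2,3]
  row3 -= 3·row1 → [0,0,-6,10]
  row3 -= 3·row2 → [0,0,0,1]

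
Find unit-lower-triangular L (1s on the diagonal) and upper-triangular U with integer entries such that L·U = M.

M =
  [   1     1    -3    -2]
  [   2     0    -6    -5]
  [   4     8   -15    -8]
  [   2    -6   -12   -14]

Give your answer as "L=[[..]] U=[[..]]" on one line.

  R1 -= 2·R0 → [0,-2,0,-1]
  R2 -= 4·R0 → [0,4,-3,0]
  R3 -= 2·R0 → [0,-8,-6,-10]
  R2 -= -2·R1 → [0,0,-3,-2]
  R3 -= 4·R1 → [0,0,-6,-6]
  R3 -= 2·R2 → [0,0,0,-2]

L=[[1,0,0,0],[2,1,0,0],[4,-2,1,0],[2,4,2,1]] U=[[1,1,-3,-2],[0,-2,0,-1],[0,0,-3,-2],[0,0,0,-2]]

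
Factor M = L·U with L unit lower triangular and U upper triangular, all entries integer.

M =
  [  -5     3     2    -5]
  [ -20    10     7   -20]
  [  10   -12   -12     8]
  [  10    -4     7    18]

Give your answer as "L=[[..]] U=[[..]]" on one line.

  R1 -= 4·R0 → [0,-2,-1,0]
  R2 -= -2·R0 → [0,-6,-8,-2]
  R3 -= -2·R0 → [0,2,11,8]
  R2 -= 3·R1 → [0,0,-5,-2]
  R3 -= -1·R1 → [0,0,10,8]
  R3 -= -2·R2 → [0,0,0,4]

L=[[1,0,0,0],[4,1,0,0],[-2,3,1,0],[-2,-1,-2,1]] U=[[-5,3,2,-5],[0,-2,-1,0],[0,0,-5,-2],[0,0,0,4]]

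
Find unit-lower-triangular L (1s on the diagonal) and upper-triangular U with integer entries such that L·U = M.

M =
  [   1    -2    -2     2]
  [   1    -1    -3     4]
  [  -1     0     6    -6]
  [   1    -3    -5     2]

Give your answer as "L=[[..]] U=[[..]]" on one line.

L=[[1,0,0,0],[1,1,0,0],[-1,-2,1,0],[1,-1,-2,1]] U=[[1,-2,-2,2],[0,1,-1,2],[0,0,2,0],[0,0,0,2]]

  row1 -= 1·row0 → [0,1,-1,2]
  row2 -= -1·row0 → [0,-2,4,-4]
  row3 -= 1·row0 → [0,-1,-3,0]
  row2 -= -2·row1 → [0,0,2,0]
  row3 -= -1·row1 → [0,0,-4,2]
  row3 -= -2·row2 → [0,0,0,2]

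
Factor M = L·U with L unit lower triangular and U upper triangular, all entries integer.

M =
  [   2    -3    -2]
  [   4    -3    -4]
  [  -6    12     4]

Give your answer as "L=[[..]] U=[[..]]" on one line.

  row1 -= 2·row0 → [0,3,0]
  row2 -= -3·row0 → [0,3,-2]
  row2 -= 1·row1 → [0,0,-2]

L=[[1,0,0],[2,1,0],[-3,1,1]] U=[[2,-3,-2],[0,3,0],[0,0,-2]]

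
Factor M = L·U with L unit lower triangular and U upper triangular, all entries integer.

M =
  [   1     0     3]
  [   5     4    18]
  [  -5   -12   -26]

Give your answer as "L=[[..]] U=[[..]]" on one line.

L=[[1,0,0],[5,1,0],[-5,-3,1]] U=[[1,0,3],[0,4,3],[0,0,-2]]

  r1 -= 5·r0 → [0,4,3]
  r2 -= -5·r0 → [0,-12,-11]
  r2 -= -3·r1 → [0,0,-2]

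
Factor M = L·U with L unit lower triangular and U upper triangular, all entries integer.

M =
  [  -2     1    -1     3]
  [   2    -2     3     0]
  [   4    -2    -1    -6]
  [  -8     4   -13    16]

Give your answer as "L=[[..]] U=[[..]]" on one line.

L=[[1,0,0,0],[-1,1,0,0],[-2,0,1,0],[4,0,3,1]] U=[[-2,1,-1,3],[0,-1,2,3],[0,0,-3,0],[0,0,0,4]]

  r1 -= -1·r0 → [0,-1,2,3]
  r2 -= -2·r0 → [0,0,-3,0]
  r3 -= 4·r0 → [0,0,-9,4]
  r2 -= 0·r1 → [0,0,-3,0]
  r3 -= 0·r1 → [0,0,-9,4]
  r3 -= 3·r2 → [0,0,0,4]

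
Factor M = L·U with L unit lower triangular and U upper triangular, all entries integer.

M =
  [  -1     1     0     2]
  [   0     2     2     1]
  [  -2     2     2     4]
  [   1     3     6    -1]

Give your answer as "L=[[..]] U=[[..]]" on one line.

  r1 -= 0·r0 → [0,2,2,1]
  r2 -= 2·r0 → [0,0,2,0]
  r3 -= -1·r0 → [0,4,6,1]
  r2 -= 0·r1 → [0,0,2,0]
  r3 -= 2·r1 → [0,0,2,-1]
  r3 -= 1·r2 → [0,0,0,-1]

L=[[1,0,0,0],[0,1,0,0],[2,0,1,0],[-1,2,1,1]] U=[[-1,1,0,2],[0,2,2,1],[0,0,2,0],[0,0,0,-1]]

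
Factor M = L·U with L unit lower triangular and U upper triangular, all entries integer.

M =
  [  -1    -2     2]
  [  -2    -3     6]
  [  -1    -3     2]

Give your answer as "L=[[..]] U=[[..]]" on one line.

  row1 -= 2·row0 → [0,1,2]
  row2 -= 1·row0 → [0,-1,0]
  row2 -= -1·row1 → [0,0,2]

L=[[1,0,0],[2,1,0],[1,-1,1]] U=[[-1,-2,2],[0,1,2],[0,0,2]]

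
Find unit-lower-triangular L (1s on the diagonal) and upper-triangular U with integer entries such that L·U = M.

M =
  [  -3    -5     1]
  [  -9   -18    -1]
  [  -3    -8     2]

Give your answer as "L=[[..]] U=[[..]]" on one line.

L=[[1,0,0],[3,1,0],[1,1,1]] U=[[-3,-5,1],[0,-3,-4],[0,0,5]]

  R1 -= 3·R0 → [0,-3,-4]
  R2 -= 1·R0 → [0,-3,1]
  R2 -= 1·R1 → [0,0,5]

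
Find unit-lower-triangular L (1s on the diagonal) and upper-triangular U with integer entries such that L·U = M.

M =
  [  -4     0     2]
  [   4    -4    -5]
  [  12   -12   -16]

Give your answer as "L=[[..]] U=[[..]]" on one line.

L=[[1,0,0],[-1,1,0],[-3,3,1]] U=[[-4,0,2],[0,-4,-3],[0,0,-1]]

  r1 -= -1·r0 → [0,-4,-3]
  r2 -= -3·r0 → [0,-12,-10]
  r2 -= 3·r1 → [0,0,-1]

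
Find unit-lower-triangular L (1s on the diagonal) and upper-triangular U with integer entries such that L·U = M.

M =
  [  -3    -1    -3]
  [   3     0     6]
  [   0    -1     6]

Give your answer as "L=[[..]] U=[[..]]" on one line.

  R1 -= -1·R0 → [0,-1,3]
  R2 -= 0·R0 → [0,-1,6]
  R2 -= 1·R1 → [0,0,3]

L=[[1,0,0],[-1,1,0],[0,1,1]] U=[[-3,-1,-3],[0,-1,3],[0,0,3]]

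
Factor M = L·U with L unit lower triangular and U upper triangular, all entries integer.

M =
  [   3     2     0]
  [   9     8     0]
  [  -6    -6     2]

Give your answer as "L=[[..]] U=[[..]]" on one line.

L=[[1,0,0],[3,1,0],[-2,-1,1]] U=[[3,2,0],[0,2,0],[0,0,2]]

  R1 -= 3·R0 → [0,2,0]
  R2 -= -2·R0 → [0,-2,2]
  R2 -= -1·R1 → [0,0,2]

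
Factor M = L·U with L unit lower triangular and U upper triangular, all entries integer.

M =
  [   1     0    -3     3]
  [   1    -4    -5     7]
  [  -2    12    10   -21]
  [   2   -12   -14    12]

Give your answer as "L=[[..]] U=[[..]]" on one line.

L=[[1,0,0,0],[1,1,0,0],[-2,-3,1,0],[2,3,1,1]] U=[[1,0,-3,3],[0,-4,-2,4],[0,0,-2,-3],[0,0,0,-3]]

  r1 -= 1·r0 → [0,-4,-2,4]
  r2 -= -2·r0 → [0,12,4,-15]
  r3 -= 2·r0 → [0,-12,-8,6]
  r2 -= -3·r1 → [0,0,-2,-3]
  r3 -= 3·r1 → [0,0,-2,-6]
  r3 -= 1·r2 → [0,0,0,-3]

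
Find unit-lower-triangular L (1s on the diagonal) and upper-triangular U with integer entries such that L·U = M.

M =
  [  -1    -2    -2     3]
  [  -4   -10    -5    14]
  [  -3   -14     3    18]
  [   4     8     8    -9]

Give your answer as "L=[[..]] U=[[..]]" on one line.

  row1 -= 4·row0 → [0,-2,3,2]
  row2 -= 3·row0 → [0,-8,9,9]
  row3 -= -4·row0 → [0,0,0,3]
  row2 -= 4·row1 → [0,0,-3,1]
  row3 -= 0·row1 → [0,0,0,3]
  row3 -= 0·row2 → [0,0,0,3]

L=[[1,0,0,0],[4,1,0,0],[3,4,1,0],[-4,0,0,1]] U=[[-1,-2,-2,3],[0,-2,3,2],[0,0,-3,1],[0,0,0,3]]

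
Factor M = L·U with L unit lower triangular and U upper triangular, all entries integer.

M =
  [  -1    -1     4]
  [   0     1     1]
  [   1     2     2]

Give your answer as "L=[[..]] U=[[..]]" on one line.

L=[[1,0,0],[0,1,0],[-1,1,1]] U=[[-1,-1,4],[0,1,1],[0,0,5]]

  R1 -= 0·R0 → [0,1,1]
  R2 -= -1·R0 → [0,1,6]
  R2 -= 1·R1 → [0,0,5]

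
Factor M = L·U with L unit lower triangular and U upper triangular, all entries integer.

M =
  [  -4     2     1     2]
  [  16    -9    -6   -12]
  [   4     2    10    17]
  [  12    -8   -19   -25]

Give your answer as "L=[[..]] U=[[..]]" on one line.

  R1 -= -4·R0 → [0,-1,-2,-4]
  R2 -= -1·R0 → [0,4,11,19]
  R3 -= -3·R0 → [0,-2,-16,-19]
  R2 -= -4·R1 → [0,0,3,3]
  R3 -= 2·R1 → [0,0,-12,-11]
  R3 -= -4·R2 → [0,0,0,1]

L=[[1,0,0,0],[-4,1,0,0],[-1,-4,1,0],[-3,2,-4,1]] U=[[-4,2,1,2],[0,-1,-2,-4],[0,0,3,3],[0,0,0,1]]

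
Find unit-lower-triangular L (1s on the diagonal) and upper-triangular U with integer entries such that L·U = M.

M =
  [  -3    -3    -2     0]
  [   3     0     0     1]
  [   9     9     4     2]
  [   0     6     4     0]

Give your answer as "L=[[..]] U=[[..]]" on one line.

L=[[1,0,0,0],[-1,1,0,0],[-3,0,1,0],[0,-2,0,1]] U=[[-3,-3,-2,0],[0,-3,-2,1],[0,0,-2,2],[0,0,0,2]]

  R1 -= -1·R0 → [0,-3,-2,1]
  R2 -= -3·R0 → [0,0,-2,2]
  R3 -= 0·R0 → [0,6,4,0]
  R2 -= 0·R1 → [0,0,-2,2]
  R3 -= -2·R1 → [0,0,0,2]
  R3 -= 0·R2 → [0,0,0,2]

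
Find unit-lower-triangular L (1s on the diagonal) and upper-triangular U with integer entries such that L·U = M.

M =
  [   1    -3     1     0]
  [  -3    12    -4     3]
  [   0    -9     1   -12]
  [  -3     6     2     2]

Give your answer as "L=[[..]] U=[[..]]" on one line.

  r1 -= -3·r0 → [0,3,-1,3]
  r2 -= 0·r0 → [0,-9,1,-12]
  r3 -= -3·r0 → [0,-3,5,2]
  r2 -= -3·r1 → [0,0,-2,-3]
  r3 -= -1·r1 → [0,0,4,5]
  r3 -= -2·r2 → [0,0,0,-1]

L=[[1,0,0,0],[-3,1,0,0],[0,-3,1,0],[-3,-1,-2,1]] U=[[1,-3,1,0],[0,3,-1,3],[0,0,-2,-3],[0,0,0,-1]]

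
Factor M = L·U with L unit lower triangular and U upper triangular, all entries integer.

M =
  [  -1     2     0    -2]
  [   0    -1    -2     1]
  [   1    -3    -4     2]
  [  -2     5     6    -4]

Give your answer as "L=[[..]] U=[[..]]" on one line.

L=[[1,0,0,0],[0,1,0,0],[-1,1,1,0],[2,-1,-2,1]] U=[[-1,2,0,-2],[0,-1,-2,1],[0,0,-2,-1],[0,0,0,-1]]

  r1 -= 0·r0 → [0,-1,-2,1]
  r2 -= -1·r0 → [0,-1,-4,0]
  r3 -= 2·r0 → [0,1,6,0]
  r2 -= 1·r1 → [0,0,-2,-1]
  r3 -= -1·r1 → [0,0,4,1]
  r3 -= -2·r2 → [0,0,0,-1]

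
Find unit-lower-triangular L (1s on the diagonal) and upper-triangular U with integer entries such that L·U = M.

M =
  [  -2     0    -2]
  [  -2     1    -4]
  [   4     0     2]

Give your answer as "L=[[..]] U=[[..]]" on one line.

  row1 -= 1·row0 → [0,1,-2]
  row2 -= -2·row0 → [0,0,-2]
  row2 -= 0·row1 → [0,0,-2]

L=[[1,0,0],[1,1,0],[-2,0,1]] U=[[-2,0,-2],[0,1,-2],[0,0,-2]]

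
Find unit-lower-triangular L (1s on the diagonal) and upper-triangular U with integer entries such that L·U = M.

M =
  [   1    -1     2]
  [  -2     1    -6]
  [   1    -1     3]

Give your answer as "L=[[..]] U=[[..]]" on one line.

  row1 -= -2·row0 → [0,-1,-2]
  row2 -= 1·row0 → [0,0,1]
  row2 -= 0·row1 → [0,0,1]

L=[[1,0,0],[-2,1,0],[1,0,1]] U=[[1,-1,2],[0,-1,-2],[0,0,1]]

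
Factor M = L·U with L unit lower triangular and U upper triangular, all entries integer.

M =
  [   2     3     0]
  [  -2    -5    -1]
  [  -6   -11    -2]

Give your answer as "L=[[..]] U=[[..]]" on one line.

  R1 -= -1·R0 → [0,-2,-1]
  R2 -= -3·R0 → [0,-2,-2]
  R2 -= 1·R1 → [0,0,-1]

L=[[1,0,0],[-1,1,0],[-3,1,1]] U=[[2,3,0],[0,-2,-1],[0,0,-1]]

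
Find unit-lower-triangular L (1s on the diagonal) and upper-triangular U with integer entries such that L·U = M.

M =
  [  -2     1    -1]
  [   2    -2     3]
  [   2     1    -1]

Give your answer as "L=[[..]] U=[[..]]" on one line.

  r1 -= -1·r0 → [0,-1,2]
  r2 -= -1·r0 → [0,2,-2]
  r2 -= -2·r1 → [0,0,2]

L=[[1,0,0],[-1,1,0],[-1,-2,1]] U=[[-2,1,-1],[0,-1,2],[0,0,2]]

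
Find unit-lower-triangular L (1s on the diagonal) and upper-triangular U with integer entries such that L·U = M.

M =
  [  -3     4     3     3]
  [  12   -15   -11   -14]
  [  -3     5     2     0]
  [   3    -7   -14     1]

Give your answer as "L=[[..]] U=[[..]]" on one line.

  R1 -= -4·R0 → [0,1,1,-2]
  R2 -= 1·R0 → [0,1,-1,-3]
  R3 -= -1·R0 → [0,-3,-11,4]
  R2 -= 1·R1 → [0,0,-2,-1]
  R3 -= -3·R1 → [0,0,-8,-2]
  R3 -= 4·R2 → [0,0,0,2]

L=[[1,0,0,0],[-4,1,0,0],[1,1,1,0],[-1,-3,4,1]] U=[[-3,4,3,3],[0,1,1,-2],[0,0,-2,-1],[0,0,0,2]]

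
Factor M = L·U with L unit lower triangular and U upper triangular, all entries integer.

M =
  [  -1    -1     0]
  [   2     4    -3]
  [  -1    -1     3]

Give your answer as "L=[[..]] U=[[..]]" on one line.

  r1 -= -2·r0 → [0,2,-3]
  r2 -= 1·r0 → [0,0,3]
  r2 -= 0·r1 → [0,0,3]

L=[[1,0,0],[-2,1,0],[1,0,1]] U=[[-1,-1,0],[0,2,-3],[0,0,3]]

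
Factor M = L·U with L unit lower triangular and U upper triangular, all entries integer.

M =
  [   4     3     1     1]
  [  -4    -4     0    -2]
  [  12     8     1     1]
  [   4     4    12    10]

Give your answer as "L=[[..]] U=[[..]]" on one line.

  r1 -= -1·r0 → [0,-1,1,-1]
  r2 -= 3·r0 → [0,-1,-2,-2]
  r3 -= 1·r0 → [0,1,11,9]
  r2 -= 1·r1 → [0,0,-3,-1]
  r3 -= -1·r1 → [0,0,12,8]
  r3 -= -4·r2 → [0,0,0,4]

L=[[1,0,0,0],[-1,1,0,0],[3,1,1,0],[1,-1,-4,1]] U=[[4,3,1,1],[0,-1,1,-1],[0,0,-3,-1],[0,0,0,4]]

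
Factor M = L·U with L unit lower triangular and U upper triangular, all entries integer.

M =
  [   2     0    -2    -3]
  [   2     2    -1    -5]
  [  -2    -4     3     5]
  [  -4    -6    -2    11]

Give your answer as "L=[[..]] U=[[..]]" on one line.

L=[[1,0,0,0],[1,1,0,0],[-1,-2,1,0],[-2,-3,-1,1]] U=[[2,0,-2,-3],[0,2,1,-2],[0,0,3,-2],[0,0,0,-3]]

  r1 -= 1·r0 → [0,2,1,-2]
  r2 -= -1·r0 → [0,-4,1,2]
  r3 -= -2·r0 → [0,-6,-6,5]
  r2 -= -2·r1 → [0,0,3,-2]
  r3 -= -3·r1 → [0,0,-3,-1]
  r3 -= -1·r2 → [0,0,0,-3]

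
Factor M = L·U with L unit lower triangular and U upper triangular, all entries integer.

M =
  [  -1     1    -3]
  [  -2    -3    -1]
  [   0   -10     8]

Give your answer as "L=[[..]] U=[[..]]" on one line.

  R1 -= 2·R0 → [0,-5,5]
  R2 -= 0·R0 → [0,-10,8]
  R2 -= 2·R1 → [0,0,-2]

L=[[1,0,0],[2,1,0],[0,2,1]] U=[[-1,1,-3],[0,-5,5],[0,0,-2]]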